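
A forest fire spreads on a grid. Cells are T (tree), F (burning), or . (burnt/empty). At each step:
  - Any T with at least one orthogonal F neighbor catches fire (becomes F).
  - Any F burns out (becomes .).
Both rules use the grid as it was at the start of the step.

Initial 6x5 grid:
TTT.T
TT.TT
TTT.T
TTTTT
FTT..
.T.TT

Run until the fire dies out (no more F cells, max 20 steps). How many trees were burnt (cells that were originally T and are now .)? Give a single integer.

Answer: 20

Derivation:
Step 1: +2 fires, +1 burnt (F count now 2)
Step 2: +4 fires, +2 burnt (F count now 4)
Step 3: +3 fires, +4 burnt (F count now 3)
Step 4: +4 fires, +3 burnt (F count now 4)
Step 5: +2 fires, +4 burnt (F count now 2)
Step 6: +2 fires, +2 burnt (F count now 2)
Step 7: +1 fires, +2 burnt (F count now 1)
Step 8: +2 fires, +1 burnt (F count now 2)
Step 9: +0 fires, +2 burnt (F count now 0)
Fire out after step 9
Initially T: 22, now '.': 28
Total burnt (originally-T cells now '.'): 20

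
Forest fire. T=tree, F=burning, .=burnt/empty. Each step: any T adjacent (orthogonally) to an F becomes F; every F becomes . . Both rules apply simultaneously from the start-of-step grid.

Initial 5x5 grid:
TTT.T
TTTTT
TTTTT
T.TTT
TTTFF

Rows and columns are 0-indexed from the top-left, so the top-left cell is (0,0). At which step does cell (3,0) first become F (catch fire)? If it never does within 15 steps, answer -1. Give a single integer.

Step 1: cell (3,0)='T' (+3 fires, +2 burnt)
Step 2: cell (3,0)='T' (+4 fires, +3 burnt)
Step 3: cell (3,0)='T' (+4 fires, +4 burnt)
Step 4: cell (3,0)='F' (+4 fires, +4 burnt)
  -> target ignites at step 4
Step 5: cell (3,0)='.' (+3 fires, +4 burnt)
Step 6: cell (3,0)='.' (+2 fires, +3 burnt)
Step 7: cell (3,0)='.' (+1 fires, +2 burnt)
Step 8: cell (3,0)='.' (+0 fires, +1 burnt)
  fire out at step 8

4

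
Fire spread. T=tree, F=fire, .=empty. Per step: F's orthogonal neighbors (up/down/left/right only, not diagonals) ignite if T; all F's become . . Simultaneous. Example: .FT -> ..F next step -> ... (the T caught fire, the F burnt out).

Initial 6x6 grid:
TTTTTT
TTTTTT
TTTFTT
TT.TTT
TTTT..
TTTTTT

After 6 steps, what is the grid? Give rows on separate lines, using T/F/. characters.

Step 1: 4 trees catch fire, 1 burn out
  TTTTTT
  TTTFTT
  TTF.FT
  TT.FTT
  TTTT..
  TTTTTT
Step 2: 7 trees catch fire, 4 burn out
  TTTFTT
  TTF.FT
  TF...F
  TT..FT
  TTTF..
  TTTTTT
Step 3: 9 trees catch fire, 7 burn out
  TTF.FT
  TF...F
  F.....
  TF...F
  TTF...
  TTTFTT
Step 4: 7 trees catch fire, 9 burn out
  TF...F
  F.....
  ......
  F.....
  TF....
  TTF.FT
Step 5: 4 trees catch fire, 7 burn out
  F.....
  ......
  ......
  ......
  F.....
  TF...F
Step 6: 1 trees catch fire, 4 burn out
  ......
  ......
  ......
  ......
  ......
  F.....

......
......
......
......
......
F.....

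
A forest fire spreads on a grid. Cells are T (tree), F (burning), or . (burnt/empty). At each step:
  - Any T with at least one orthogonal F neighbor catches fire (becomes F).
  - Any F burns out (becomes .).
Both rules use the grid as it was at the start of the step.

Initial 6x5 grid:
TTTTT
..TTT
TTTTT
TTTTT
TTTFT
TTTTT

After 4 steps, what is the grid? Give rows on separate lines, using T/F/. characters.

Step 1: 4 trees catch fire, 1 burn out
  TTTTT
  ..TTT
  TTTTT
  TTTFT
  TTF.F
  TTTFT
Step 2: 6 trees catch fire, 4 burn out
  TTTTT
  ..TTT
  TTTFT
  TTF.F
  TF...
  TTF.F
Step 3: 6 trees catch fire, 6 burn out
  TTTTT
  ..TFT
  TTF.F
  TF...
  F....
  TF...
Step 4: 6 trees catch fire, 6 burn out
  TTTFT
  ..F.F
  TF...
  F....
  .....
  F....

TTTFT
..F.F
TF...
F....
.....
F....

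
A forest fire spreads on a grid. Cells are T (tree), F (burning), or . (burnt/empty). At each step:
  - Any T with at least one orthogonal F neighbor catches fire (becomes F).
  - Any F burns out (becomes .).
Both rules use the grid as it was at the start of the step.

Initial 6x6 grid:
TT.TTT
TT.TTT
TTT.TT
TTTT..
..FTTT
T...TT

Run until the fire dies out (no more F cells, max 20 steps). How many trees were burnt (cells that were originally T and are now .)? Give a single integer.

Answer: 16

Derivation:
Step 1: +2 fires, +1 burnt (F count now 2)
Step 2: +4 fires, +2 burnt (F count now 4)
Step 3: +4 fires, +4 burnt (F count now 4)
Step 4: +3 fires, +4 burnt (F count now 3)
Step 5: +2 fires, +3 burnt (F count now 2)
Step 6: +1 fires, +2 burnt (F count now 1)
Step 7: +0 fires, +1 burnt (F count now 0)
Fire out after step 7
Initially T: 25, now '.': 27
Total burnt (originally-T cells now '.'): 16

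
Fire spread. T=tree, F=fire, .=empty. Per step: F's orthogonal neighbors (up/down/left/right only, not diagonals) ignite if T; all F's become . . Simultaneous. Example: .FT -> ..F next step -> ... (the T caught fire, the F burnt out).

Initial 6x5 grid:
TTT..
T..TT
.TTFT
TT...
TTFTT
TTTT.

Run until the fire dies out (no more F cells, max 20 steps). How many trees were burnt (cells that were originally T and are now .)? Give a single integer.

Step 1: +6 fires, +2 burnt (F count now 6)
Step 2: +7 fires, +6 burnt (F count now 7)
Step 3: +2 fires, +7 burnt (F count now 2)
Step 4: +0 fires, +2 burnt (F count now 0)
Fire out after step 4
Initially T: 19, now '.': 26
Total burnt (originally-T cells now '.'): 15

Answer: 15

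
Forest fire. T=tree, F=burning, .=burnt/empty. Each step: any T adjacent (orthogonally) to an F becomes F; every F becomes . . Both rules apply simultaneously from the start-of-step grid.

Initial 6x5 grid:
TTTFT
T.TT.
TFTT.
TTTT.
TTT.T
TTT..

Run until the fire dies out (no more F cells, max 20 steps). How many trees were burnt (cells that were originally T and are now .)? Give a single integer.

Answer: 20

Derivation:
Step 1: +6 fires, +2 burnt (F count now 6)
Step 2: +7 fires, +6 burnt (F count now 7)
Step 3: +5 fires, +7 burnt (F count now 5)
Step 4: +2 fires, +5 burnt (F count now 2)
Step 5: +0 fires, +2 burnt (F count now 0)
Fire out after step 5
Initially T: 21, now '.': 29
Total burnt (originally-T cells now '.'): 20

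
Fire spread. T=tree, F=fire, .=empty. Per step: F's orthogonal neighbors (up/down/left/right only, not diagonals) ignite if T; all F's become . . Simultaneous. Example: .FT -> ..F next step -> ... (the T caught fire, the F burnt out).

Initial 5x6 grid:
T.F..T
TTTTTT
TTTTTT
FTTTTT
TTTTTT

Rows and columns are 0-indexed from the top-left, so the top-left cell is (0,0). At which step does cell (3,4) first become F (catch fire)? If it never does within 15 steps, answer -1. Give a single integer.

Step 1: cell (3,4)='T' (+4 fires, +2 burnt)
Step 2: cell (3,4)='T' (+7 fires, +4 burnt)
Step 3: cell (3,4)='T' (+5 fires, +7 burnt)
Step 4: cell (3,4)='F' (+4 fires, +5 burnt)
  -> target ignites at step 4
Step 5: cell (3,4)='.' (+4 fires, +4 burnt)
Step 6: cell (3,4)='.' (+1 fires, +4 burnt)
Step 7: cell (3,4)='.' (+0 fires, +1 burnt)
  fire out at step 7

4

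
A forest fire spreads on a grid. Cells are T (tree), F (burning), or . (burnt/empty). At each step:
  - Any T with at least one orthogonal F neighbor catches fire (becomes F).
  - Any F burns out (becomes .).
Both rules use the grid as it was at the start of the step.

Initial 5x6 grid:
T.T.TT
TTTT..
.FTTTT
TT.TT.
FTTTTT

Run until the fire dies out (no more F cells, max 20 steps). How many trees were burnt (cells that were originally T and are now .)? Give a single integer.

Answer: 19

Derivation:
Step 1: +5 fires, +2 burnt (F count now 5)
Step 2: +4 fires, +5 burnt (F count now 4)
Step 3: +6 fires, +4 burnt (F count now 6)
Step 4: +3 fires, +6 burnt (F count now 3)
Step 5: +1 fires, +3 burnt (F count now 1)
Step 6: +0 fires, +1 burnt (F count now 0)
Fire out after step 6
Initially T: 21, now '.': 28
Total burnt (originally-T cells now '.'): 19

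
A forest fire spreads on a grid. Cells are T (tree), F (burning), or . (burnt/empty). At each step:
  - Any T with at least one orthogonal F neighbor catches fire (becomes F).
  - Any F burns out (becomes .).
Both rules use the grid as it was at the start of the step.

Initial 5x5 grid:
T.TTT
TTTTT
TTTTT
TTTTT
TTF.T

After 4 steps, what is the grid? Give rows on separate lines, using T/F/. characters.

Step 1: 2 trees catch fire, 1 burn out
  T.TTT
  TTTTT
  TTTTT
  TTFTT
  TF..T
Step 2: 4 trees catch fire, 2 burn out
  T.TTT
  TTTTT
  TTFTT
  TF.FT
  F...T
Step 3: 5 trees catch fire, 4 burn out
  T.TTT
  TTFTT
  TF.FT
  F...F
  ....T
Step 4: 6 trees catch fire, 5 burn out
  T.FTT
  TF.FT
  F...F
  .....
  ....F

T.FTT
TF.FT
F...F
.....
....F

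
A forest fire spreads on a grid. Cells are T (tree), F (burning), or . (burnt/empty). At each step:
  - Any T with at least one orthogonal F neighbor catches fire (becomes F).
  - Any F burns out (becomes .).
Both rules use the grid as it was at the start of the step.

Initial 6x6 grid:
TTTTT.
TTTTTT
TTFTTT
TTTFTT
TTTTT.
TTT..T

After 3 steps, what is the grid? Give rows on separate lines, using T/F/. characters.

Step 1: 6 trees catch fire, 2 burn out
  TTTTT.
  TTFTTT
  TF.FTT
  TTF.FT
  TTTFT.
  TTT..T
Step 2: 9 trees catch fire, 6 burn out
  TTFTT.
  TF.FTT
  F...FT
  TF...F
  TTF.F.
  TTT..T
Step 3: 8 trees catch fire, 9 burn out
  TF.FT.
  F...FT
  .....F
  F.....
  TF....
  TTF..T

TF.FT.
F...FT
.....F
F.....
TF....
TTF..T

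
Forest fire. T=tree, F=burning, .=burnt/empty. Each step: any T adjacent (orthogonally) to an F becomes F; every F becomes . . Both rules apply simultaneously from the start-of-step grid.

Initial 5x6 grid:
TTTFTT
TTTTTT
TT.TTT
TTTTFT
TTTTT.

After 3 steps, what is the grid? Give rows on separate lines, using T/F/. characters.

Step 1: 7 trees catch fire, 2 burn out
  TTF.FT
  TTTFTT
  TT.TFT
  TTTF.F
  TTTTF.
Step 2: 8 trees catch fire, 7 burn out
  TF...F
  TTF.FT
  TT.F.F
  TTF...
  TTTF..
Step 3: 5 trees catch fire, 8 burn out
  F.....
  TF...F
  TT....
  TF....
  TTF...

F.....
TF...F
TT....
TF....
TTF...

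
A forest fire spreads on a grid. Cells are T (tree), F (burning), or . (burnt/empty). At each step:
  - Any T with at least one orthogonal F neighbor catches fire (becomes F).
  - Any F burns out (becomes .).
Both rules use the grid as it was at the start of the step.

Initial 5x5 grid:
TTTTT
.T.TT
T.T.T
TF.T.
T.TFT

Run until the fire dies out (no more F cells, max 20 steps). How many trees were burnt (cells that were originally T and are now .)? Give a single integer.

Step 1: +4 fires, +2 burnt (F count now 4)
Step 2: +2 fires, +4 burnt (F count now 2)
Step 3: +0 fires, +2 burnt (F count now 0)
Fire out after step 3
Initially T: 16, now '.': 15
Total burnt (originally-T cells now '.'): 6

Answer: 6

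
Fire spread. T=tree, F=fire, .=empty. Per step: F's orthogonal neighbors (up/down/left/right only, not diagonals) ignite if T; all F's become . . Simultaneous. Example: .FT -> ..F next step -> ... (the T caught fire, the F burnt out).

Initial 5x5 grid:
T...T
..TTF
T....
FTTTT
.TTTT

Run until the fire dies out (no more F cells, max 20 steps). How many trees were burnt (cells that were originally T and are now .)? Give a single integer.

Step 1: +4 fires, +2 burnt (F count now 4)
Step 2: +3 fires, +4 burnt (F count now 3)
Step 3: +2 fires, +3 burnt (F count now 2)
Step 4: +2 fires, +2 burnt (F count now 2)
Step 5: +1 fires, +2 burnt (F count now 1)
Step 6: +0 fires, +1 burnt (F count now 0)
Fire out after step 6
Initially T: 13, now '.': 24
Total burnt (originally-T cells now '.'): 12

Answer: 12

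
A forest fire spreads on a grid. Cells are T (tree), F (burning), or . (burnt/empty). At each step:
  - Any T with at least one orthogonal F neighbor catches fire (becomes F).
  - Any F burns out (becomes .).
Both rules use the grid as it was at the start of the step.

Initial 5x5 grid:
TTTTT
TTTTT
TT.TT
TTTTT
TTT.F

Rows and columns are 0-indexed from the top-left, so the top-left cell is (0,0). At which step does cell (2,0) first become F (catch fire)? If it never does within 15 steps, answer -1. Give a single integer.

Step 1: cell (2,0)='T' (+1 fires, +1 burnt)
Step 2: cell (2,0)='T' (+2 fires, +1 burnt)
Step 3: cell (2,0)='T' (+3 fires, +2 burnt)
Step 4: cell (2,0)='T' (+4 fires, +3 burnt)
Step 5: cell (2,0)='T' (+5 fires, +4 burnt)
Step 6: cell (2,0)='F' (+4 fires, +5 burnt)
  -> target ignites at step 6
Step 7: cell (2,0)='.' (+2 fires, +4 burnt)
Step 8: cell (2,0)='.' (+1 fires, +2 burnt)
Step 9: cell (2,0)='.' (+0 fires, +1 burnt)
  fire out at step 9

6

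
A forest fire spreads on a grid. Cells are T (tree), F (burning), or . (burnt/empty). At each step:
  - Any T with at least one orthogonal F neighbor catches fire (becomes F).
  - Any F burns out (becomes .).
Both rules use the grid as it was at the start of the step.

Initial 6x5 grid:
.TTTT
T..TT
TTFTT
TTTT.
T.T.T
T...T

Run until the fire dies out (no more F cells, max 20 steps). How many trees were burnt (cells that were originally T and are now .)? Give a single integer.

Step 1: +3 fires, +1 burnt (F count now 3)
Step 2: +6 fires, +3 burnt (F count now 6)
Step 3: +4 fires, +6 burnt (F count now 4)
Step 4: +3 fires, +4 burnt (F count now 3)
Step 5: +2 fires, +3 burnt (F count now 2)
Step 6: +0 fires, +2 burnt (F count now 0)
Fire out after step 6
Initially T: 20, now '.': 28
Total burnt (originally-T cells now '.'): 18

Answer: 18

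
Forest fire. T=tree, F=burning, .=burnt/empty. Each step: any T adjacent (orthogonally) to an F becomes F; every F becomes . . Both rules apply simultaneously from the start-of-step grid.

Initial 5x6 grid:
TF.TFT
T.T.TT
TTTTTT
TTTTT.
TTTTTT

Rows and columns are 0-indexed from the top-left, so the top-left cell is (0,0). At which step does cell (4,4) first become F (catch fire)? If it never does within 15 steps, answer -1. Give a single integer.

Step 1: cell (4,4)='T' (+4 fires, +2 burnt)
Step 2: cell (4,4)='T' (+3 fires, +4 burnt)
Step 3: cell (4,4)='T' (+4 fires, +3 burnt)
Step 4: cell (4,4)='F' (+5 fires, +4 burnt)
  -> target ignites at step 4
Step 5: cell (4,4)='.' (+6 fires, +5 burnt)
Step 6: cell (4,4)='.' (+2 fires, +6 burnt)
Step 7: cell (4,4)='.' (+0 fires, +2 burnt)
  fire out at step 7

4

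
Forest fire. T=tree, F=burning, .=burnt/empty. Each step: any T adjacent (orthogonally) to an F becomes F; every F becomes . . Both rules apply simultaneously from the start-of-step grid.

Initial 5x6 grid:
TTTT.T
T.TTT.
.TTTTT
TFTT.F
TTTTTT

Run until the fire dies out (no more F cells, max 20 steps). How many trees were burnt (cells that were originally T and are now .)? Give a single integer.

Answer: 22

Derivation:
Step 1: +6 fires, +2 burnt (F count now 6)
Step 2: +6 fires, +6 burnt (F count now 6)
Step 3: +4 fires, +6 burnt (F count now 4)
Step 4: +2 fires, +4 burnt (F count now 2)
Step 5: +2 fires, +2 burnt (F count now 2)
Step 6: +1 fires, +2 burnt (F count now 1)
Step 7: +1 fires, +1 burnt (F count now 1)
Step 8: +0 fires, +1 burnt (F count now 0)
Fire out after step 8
Initially T: 23, now '.': 29
Total burnt (originally-T cells now '.'): 22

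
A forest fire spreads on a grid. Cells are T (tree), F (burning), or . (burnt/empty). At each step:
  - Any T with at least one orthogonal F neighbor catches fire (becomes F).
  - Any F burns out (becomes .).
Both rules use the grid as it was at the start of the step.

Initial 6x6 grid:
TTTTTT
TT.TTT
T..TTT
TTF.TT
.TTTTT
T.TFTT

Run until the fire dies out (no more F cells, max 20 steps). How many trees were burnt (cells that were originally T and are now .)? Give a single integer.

Answer: 27

Derivation:
Step 1: +5 fires, +2 burnt (F count now 5)
Step 2: +4 fires, +5 burnt (F count now 4)
Step 3: +3 fires, +4 burnt (F count now 3)
Step 4: +3 fires, +3 burnt (F count now 3)
Step 5: +5 fires, +3 burnt (F count now 5)
Step 6: +4 fires, +5 burnt (F count now 4)
Step 7: +3 fires, +4 burnt (F count now 3)
Step 8: +0 fires, +3 burnt (F count now 0)
Fire out after step 8
Initially T: 28, now '.': 35
Total burnt (originally-T cells now '.'): 27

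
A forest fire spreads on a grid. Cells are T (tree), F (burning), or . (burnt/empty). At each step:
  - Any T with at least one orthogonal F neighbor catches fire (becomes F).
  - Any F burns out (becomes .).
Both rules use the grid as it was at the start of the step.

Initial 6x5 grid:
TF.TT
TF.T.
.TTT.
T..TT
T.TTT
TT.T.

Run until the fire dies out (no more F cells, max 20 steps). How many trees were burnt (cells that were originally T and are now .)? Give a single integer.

Step 1: +3 fires, +2 burnt (F count now 3)
Step 2: +1 fires, +3 burnt (F count now 1)
Step 3: +1 fires, +1 burnt (F count now 1)
Step 4: +2 fires, +1 burnt (F count now 2)
Step 5: +3 fires, +2 burnt (F count now 3)
Step 6: +4 fires, +3 burnt (F count now 4)
Step 7: +0 fires, +4 burnt (F count now 0)
Fire out after step 7
Initially T: 18, now '.': 26
Total burnt (originally-T cells now '.'): 14

Answer: 14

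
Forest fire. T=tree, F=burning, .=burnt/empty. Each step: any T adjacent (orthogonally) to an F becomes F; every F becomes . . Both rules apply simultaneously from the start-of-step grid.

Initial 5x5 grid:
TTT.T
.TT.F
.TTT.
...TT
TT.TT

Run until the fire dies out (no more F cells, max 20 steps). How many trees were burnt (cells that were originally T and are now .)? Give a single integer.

Step 1: +1 fires, +1 burnt (F count now 1)
Step 2: +0 fires, +1 burnt (F count now 0)
Fire out after step 2
Initially T: 15, now '.': 11
Total burnt (originally-T cells now '.'): 1

Answer: 1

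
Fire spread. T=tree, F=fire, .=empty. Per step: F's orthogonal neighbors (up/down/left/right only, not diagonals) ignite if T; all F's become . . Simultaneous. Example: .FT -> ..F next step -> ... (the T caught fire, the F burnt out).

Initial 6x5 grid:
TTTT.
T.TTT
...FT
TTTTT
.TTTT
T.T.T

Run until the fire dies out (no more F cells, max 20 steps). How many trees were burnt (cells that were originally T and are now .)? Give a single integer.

Answer: 20

Derivation:
Step 1: +3 fires, +1 burnt (F count now 3)
Step 2: +6 fires, +3 burnt (F count now 6)
Step 3: +4 fires, +6 burnt (F count now 4)
Step 4: +5 fires, +4 burnt (F count now 5)
Step 5: +1 fires, +5 burnt (F count now 1)
Step 6: +1 fires, +1 burnt (F count now 1)
Step 7: +0 fires, +1 burnt (F count now 0)
Fire out after step 7
Initially T: 21, now '.': 29
Total burnt (originally-T cells now '.'): 20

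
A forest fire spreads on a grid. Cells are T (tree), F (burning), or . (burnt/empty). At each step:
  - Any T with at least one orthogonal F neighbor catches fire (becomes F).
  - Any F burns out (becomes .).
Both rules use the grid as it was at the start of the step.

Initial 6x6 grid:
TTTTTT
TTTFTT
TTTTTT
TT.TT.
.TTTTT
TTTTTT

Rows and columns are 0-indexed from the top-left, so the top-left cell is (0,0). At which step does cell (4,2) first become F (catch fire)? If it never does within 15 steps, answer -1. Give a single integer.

Step 1: cell (4,2)='T' (+4 fires, +1 burnt)
Step 2: cell (4,2)='T' (+7 fires, +4 burnt)
Step 3: cell (4,2)='T' (+7 fires, +7 burnt)
Step 4: cell (4,2)='F' (+6 fires, +7 burnt)
  -> target ignites at step 4
Step 5: cell (4,2)='.' (+5 fires, +6 burnt)
Step 6: cell (4,2)='.' (+2 fires, +5 burnt)
Step 7: cell (4,2)='.' (+1 fires, +2 burnt)
Step 8: cell (4,2)='.' (+0 fires, +1 burnt)
  fire out at step 8

4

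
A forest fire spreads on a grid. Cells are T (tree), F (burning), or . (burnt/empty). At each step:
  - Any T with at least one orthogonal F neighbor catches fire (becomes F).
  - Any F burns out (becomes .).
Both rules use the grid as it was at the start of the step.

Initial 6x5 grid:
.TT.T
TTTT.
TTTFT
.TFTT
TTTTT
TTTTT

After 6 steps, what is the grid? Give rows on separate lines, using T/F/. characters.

Step 1: 6 trees catch fire, 2 burn out
  .TT.T
  TTTF.
  TTF.F
  .F.FT
  TTFTT
  TTTTT
Step 2: 6 trees catch fire, 6 burn out
  .TT.T
  TTF..
  TF...
  ....F
  TF.FT
  TTFTT
Step 3: 7 trees catch fire, 6 burn out
  .TF.T
  TF...
  F....
  .....
  F...F
  TF.FT
Step 4: 4 trees catch fire, 7 burn out
  .F..T
  F....
  .....
  .....
  .....
  F...F
Step 5: 0 trees catch fire, 4 burn out
  ....T
  .....
  .....
  .....
  .....
  .....
Step 6: 0 trees catch fire, 0 burn out
  ....T
  .....
  .....
  .....
  .....
  .....

....T
.....
.....
.....
.....
.....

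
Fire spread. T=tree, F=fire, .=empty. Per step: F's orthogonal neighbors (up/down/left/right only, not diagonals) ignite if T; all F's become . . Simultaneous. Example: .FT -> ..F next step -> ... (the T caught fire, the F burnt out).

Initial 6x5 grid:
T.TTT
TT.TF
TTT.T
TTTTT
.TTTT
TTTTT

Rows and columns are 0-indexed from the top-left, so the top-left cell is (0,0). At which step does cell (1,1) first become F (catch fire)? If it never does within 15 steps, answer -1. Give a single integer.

Step 1: cell (1,1)='T' (+3 fires, +1 burnt)
Step 2: cell (1,1)='T' (+2 fires, +3 burnt)
Step 3: cell (1,1)='T' (+3 fires, +2 burnt)
Step 4: cell (1,1)='T' (+3 fires, +3 burnt)
Step 5: cell (1,1)='T' (+4 fires, +3 burnt)
Step 6: cell (1,1)='T' (+4 fires, +4 burnt)
Step 7: cell (1,1)='F' (+3 fires, +4 burnt)
  -> target ignites at step 7
Step 8: cell (1,1)='.' (+2 fires, +3 burnt)
Step 9: cell (1,1)='.' (+1 fires, +2 burnt)
Step 10: cell (1,1)='.' (+0 fires, +1 burnt)
  fire out at step 10

7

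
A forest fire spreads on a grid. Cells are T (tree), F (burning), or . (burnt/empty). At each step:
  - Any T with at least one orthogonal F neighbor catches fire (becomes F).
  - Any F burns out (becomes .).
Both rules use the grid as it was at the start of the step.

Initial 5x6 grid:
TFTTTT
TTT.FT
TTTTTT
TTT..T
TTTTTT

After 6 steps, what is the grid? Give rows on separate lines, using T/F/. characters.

Step 1: 6 trees catch fire, 2 burn out
  F.FTFT
  TFT..F
  TTTTFT
  TTT..T
  TTTTTT
Step 2: 7 trees catch fire, 6 burn out
  ...F.F
  F.F...
  TFTF.F
  TTT..T
  TTTTTT
Step 3: 4 trees catch fire, 7 burn out
  ......
  ......
  F.F...
  TFT..F
  TTTTTT
Step 4: 4 trees catch fire, 4 burn out
  ......
  ......
  ......
  F.F...
  TFTTTF
Step 5: 3 trees catch fire, 4 burn out
  ......
  ......
  ......
  ......
  F.FTF.
Step 6: 1 trees catch fire, 3 burn out
  ......
  ......
  ......
  ......
  ...F..

......
......
......
......
...F..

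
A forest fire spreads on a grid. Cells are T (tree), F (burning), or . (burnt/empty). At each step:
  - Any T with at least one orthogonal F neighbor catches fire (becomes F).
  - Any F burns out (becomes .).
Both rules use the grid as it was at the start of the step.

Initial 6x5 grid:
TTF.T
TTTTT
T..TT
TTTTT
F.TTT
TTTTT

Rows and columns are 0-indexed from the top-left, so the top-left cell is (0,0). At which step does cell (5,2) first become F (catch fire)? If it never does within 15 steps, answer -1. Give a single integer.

Step 1: cell (5,2)='T' (+4 fires, +2 burnt)
Step 2: cell (5,2)='T' (+6 fires, +4 burnt)
Step 3: cell (5,2)='F' (+5 fires, +6 burnt)
  -> target ignites at step 3
Step 4: cell (5,2)='.' (+5 fires, +5 burnt)
Step 5: cell (5,2)='.' (+3 fires, +5 burnt)
Step 6: cell (5,2)='.' (+1 fires, +3 burnt)
Step 7: cell (5,2)='.' (+0 fires, +1 burnt)
  fire out at step 7

3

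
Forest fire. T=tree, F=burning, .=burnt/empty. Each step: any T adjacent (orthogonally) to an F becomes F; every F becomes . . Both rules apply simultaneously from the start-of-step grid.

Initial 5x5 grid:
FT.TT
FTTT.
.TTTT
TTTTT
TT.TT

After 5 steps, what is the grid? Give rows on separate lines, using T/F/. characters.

Step 1: 2 trees catch fire, 2 burn out
  .F.TT
  .FTT.
  .TTTT
  TTTTT
  TT.TT
Step 2: 2 trees catch fire, 2 burn out
  ...TT
  ..FT.
  .FTTT
  TTTTT
  TT.TT
Step 3: 3 trees catch fire, 2 burn out
  ...TT
  ...F.
  ..FTT
  TFTTT
  TT.TT
Step 4: 5 trees catch fire, 3 burn out
  ...FT
  .....
  ...FT
  F.FTT
  TF.TT
Step 5: 4 trees catch fire, 5 burn out
  ....F
  .....
  ....F
  ...FT
  F..TT

....F
.....
....F
...FT
F..TT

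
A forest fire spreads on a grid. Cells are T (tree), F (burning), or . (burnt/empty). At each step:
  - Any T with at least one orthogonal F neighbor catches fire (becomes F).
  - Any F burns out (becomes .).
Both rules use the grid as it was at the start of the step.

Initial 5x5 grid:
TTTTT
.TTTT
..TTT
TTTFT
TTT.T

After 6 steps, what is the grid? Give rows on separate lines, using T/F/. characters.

Step 1: 3 trees catch fire, 1 burn out
  TTTTT
  .TTTT
  ..TFT
  TTF.F
  TTT.T
Step 2: 6 trees catch fire, 3 burn out
  TTTTT
  .TTFT
  ..F.F
  TF...
  TTF.F
Step 3: 5 trees catch fire, 6 burn out
  TTTFT
  .TF.F
  .....
  F....
  TF...
Step 4: 4 trees catch fire, 5 burn out
  TTF.F
  .F...
  .....
  .....
  F....
Step 5: 1 trees catch fire, 4 burn out
  TF...
  .....
  .....
  .....
  .....
Step 6: 1 trees catch fire, 1 burn out
  F....
  .....
  .....
  .....
  .....

F....
.....
.....
.....
.....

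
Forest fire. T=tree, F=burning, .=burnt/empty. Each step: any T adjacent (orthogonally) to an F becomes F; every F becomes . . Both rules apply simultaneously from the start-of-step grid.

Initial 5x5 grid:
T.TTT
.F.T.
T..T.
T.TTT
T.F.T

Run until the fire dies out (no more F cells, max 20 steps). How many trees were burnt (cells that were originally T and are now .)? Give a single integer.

Answer: 9

Derivation:
Step 1: +1 fires, +2 burnt (F count now 1)
Step 2: +1 fires, +1 burnt (F count now 1)
Step 3: +2 fires, +1 burnt (F count now 2)
Step 4: +2 fires, +2 burnt (F count now 2)
Step 5: +1 fires, +2 burnt (F count now 1)
Step 6: +2 fires, +1 burnt (F count now 2)
Step 7: +0 fires, +2 burnt (F count now 0)
Fire out after step 7
Initially T: 13, now '.': 21
Total burnt (originally-T cells now '.'): 9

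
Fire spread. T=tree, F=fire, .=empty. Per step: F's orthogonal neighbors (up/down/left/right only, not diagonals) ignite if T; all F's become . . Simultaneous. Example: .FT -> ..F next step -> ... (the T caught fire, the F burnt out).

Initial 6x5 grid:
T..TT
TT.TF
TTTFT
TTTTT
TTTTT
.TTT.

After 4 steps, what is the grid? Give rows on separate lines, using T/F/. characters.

Step 1: 5 trees catch fire, 2 burn out
  T..TF
  TT.F.
  TTF.F
  TTTFT
  TTTTT
  .TTT.
Step 2: 5 trees catch fire, 5 burn out
  T..F.
  TT...
  TF...
  TTF.F
  TTTFT
  .TTT.
Step 3: 6 trees catch fire, 5 burn out
  T....
  TF...
  F....
  TF...
  TTF.F
  .TTF.
Step 4: 4 trees catch fire, 6 burn out
  T....
  F....
  .....
  F....
  TF...
  .TF..

T....
F....
.....
F....
TF...
.TF..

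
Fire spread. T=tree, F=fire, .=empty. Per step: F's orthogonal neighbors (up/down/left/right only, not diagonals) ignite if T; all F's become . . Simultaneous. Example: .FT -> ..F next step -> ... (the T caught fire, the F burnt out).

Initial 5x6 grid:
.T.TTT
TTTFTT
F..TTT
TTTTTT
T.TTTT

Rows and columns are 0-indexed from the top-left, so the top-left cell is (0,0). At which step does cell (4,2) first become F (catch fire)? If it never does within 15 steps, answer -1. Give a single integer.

Step 1: cell (4,2)='T' (+6 fires, +2 burnt)
Step 2: cell (4,2)='T' (+7 fires, +6 burnt)
Step 3: cell (4,2)='T' (+6 fires, +7 burnt)
Step 4: cell (4,2)='F' (+3 fires, +6 burnt)
  -> target ignites at step 4
Step 5: cell (4,2)='.' (+1 fires, +3 burnt)
Step 6: cell (4,2)='.' (+0 fires, +1 burnt)
  fire out at step 6

4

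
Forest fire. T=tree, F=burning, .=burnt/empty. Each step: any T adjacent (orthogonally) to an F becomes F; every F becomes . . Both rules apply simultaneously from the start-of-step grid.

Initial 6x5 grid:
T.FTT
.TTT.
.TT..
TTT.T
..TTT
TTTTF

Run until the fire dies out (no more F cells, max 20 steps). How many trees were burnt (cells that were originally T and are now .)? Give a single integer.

Step 1: +4 fires, +2 burnt (F count now 4)
Step 2: +7 fires, +4 burnt (F count now 7)
Step 3: +4 fires, +7 burnt (F count now 4)
Step 4: +2 fires, +4 burnt (F count now 2)
Step 5: +1 fires, +2 burnt (F count now 1)
Step 6: +0 fires, +1 burnt (F count now 0)
Fire out after step 6
Initially T: 19, now '.': 29
Total burnt (originally-T cells now '.'): 18

Answer: 18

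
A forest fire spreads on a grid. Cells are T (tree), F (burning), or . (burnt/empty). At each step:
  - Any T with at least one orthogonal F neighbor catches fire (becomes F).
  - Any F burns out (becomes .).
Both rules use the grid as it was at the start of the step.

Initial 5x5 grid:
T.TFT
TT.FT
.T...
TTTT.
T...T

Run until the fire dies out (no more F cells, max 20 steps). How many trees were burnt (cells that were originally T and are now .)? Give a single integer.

Step 1: +3 fires, +2 burnt (F count now 3)
Step 2: +0 fires, +3 burnt (F count now 0)
Fire out after step 2
Initially T: 13, now '.': 15
Total burnt (originally-T cells now '.'): 3

Answer: 3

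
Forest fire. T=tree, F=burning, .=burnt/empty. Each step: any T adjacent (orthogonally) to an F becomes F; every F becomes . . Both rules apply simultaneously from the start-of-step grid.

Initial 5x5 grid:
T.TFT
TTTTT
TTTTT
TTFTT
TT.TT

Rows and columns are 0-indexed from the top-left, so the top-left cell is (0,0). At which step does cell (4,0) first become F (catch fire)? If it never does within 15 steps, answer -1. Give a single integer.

Step 1: cell (4,0)='T' (+6 fires, +2 burnt)
Step 2: cell (4,0)='T' (+8 fires, +6 burnt)
Step 3: cell (4,0)='F' (+5 fires, +8 burnt)
  -> target ignites at step 3
Step 4: cell (4,0)='.' (+1 fires, +5 burnt)
Step 5: cell (4,0)='.' (+1 fires, +1 burnt)
Step 6: cell (4,0)='.' (+0 fires, +1 burnt)
  fire out at step 6

3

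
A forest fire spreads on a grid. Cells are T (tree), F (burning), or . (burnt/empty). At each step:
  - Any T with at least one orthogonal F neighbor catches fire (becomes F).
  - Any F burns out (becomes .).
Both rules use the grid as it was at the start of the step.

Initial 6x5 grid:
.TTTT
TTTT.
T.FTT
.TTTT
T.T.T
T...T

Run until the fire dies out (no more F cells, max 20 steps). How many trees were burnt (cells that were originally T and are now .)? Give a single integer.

Step 1: +3 fires, +1 burnt (F count now 3)
Step 2: +7 fires, +3 burnt (F count now 7)
Step 3: +4 fires, +7 burnt (F count now 4)
Step 4: +3 fires, +4 burnt (F count now 3)
Step 5: +1 fires, +3 burnt (F count now 1)
Step 6: +0 fires, +1 burnt (F count now 0)
Fire out after step 6
Initially T: 20, now '.': 28
Total burnt (originally-T cells now '.'): 18

Answer: 18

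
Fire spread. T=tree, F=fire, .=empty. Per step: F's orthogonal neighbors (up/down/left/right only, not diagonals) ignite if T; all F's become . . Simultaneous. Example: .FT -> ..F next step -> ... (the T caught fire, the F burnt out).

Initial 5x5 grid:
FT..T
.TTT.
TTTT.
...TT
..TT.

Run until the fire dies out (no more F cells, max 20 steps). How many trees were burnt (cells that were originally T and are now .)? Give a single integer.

Step 1: +1 fires, +1 burnt (F count now 1)
Step 2: +1 fires, +1 burnt (F count now 1)
Step 3: +2 fires, +1 burnt (F count now 2)
Step 4: +3 fires, +2 burnt (F count now 3)
Step 5: +1 fires, +3 burnt (F count now 1)
Step 6: +1 fires, +1 burnt (F count now 1)
Step 7: +2 fires, +1 burnt (F count now 2)
Step 8: +1 fires, +2 burnt (F count now 1)
Step 9: +0 fires, +1 burnt (F count now 0)
Fire out after step 9
Initially T: 13, now '.': 24
Total burnt (originally-T cells now '.'): 12

Answer: 12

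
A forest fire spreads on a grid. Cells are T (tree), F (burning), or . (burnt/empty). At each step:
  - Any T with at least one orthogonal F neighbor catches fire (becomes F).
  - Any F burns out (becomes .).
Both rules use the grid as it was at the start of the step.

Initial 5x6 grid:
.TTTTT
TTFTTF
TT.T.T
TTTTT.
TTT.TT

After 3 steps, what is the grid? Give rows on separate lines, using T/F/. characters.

Step 1: 6 trees catch fire, 2 burn out
  .TFTTF
  TF.FF.
  TT.T.F
  TTTTT.
  TTT.TT
Step 2: 6 trees catch fire, 6 burn out
  .F.FF.
  F.....
  TF.F..
  TTTTT.
  TTT.TT
Step 3: 3 trees catch fire, 6 burn out
  ......
  ......
  F.....
  TFTFT.
  TTT.TT

......
......
F.....
TFTFT.
TTT.TT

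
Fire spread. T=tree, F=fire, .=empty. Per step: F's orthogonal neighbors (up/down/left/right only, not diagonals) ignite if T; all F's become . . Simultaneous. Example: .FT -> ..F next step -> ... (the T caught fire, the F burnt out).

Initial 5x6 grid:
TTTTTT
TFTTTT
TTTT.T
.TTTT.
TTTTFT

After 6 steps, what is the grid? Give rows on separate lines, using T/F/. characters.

Step 1: 7 trees catch fire, 2 burn out
  TFTTTT
  F.FTTT
  TFTT.T
  .TTTF.
  TTTF.F
Step 2: 8 trees catch fire, 7 burn out
  F.FTTT
  ...FTT
  F.FT.T
  .FTF..
  TTF...
Step 3: 5 trees catch fire, 8 burn out
  ...FTT
  ....FT
  ...F.T
  ..F...
  TF....
Step 4: 3 trees catch fire, 5 burn out
  ....FT
  .....F
  .....T
  ......
  F.....
Step 5: 2 trees catch fire, 3 burn out
  .....F
  ......
  .....F
  ......
  ......
Step 6: 0 trees catch fire, 2 burn out
  ......
  ......
  ......
  ......
  ......

......
......
......
......
......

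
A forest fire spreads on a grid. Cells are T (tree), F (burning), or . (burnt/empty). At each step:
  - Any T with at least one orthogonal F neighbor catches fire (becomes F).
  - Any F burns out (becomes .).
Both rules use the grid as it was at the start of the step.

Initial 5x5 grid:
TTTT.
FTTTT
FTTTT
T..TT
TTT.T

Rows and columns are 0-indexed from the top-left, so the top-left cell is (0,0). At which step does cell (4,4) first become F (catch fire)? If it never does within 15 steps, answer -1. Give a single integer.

Step 1: cell (4,4)='T' (+4 fires, +2 burnt)
Step 2: cell (4,4)='T' (+4 fires, +4 burnt)
Step 3: cell (4,4)='T' (+4 fires, +4 burnt)
Step 4: cell (4,4)='T' (+5 fires, +4 burnt)
Step 5: cell (4,4)='T' (+1 fires, +5 burnt)
Step 6: cell (4,4)='F' (+1 fires, +1 burnt)
  -> target ignites at step 6
Step 7: cell (4,4)='.' (+0 fires, +1 burnt)
  fire out at step 7

6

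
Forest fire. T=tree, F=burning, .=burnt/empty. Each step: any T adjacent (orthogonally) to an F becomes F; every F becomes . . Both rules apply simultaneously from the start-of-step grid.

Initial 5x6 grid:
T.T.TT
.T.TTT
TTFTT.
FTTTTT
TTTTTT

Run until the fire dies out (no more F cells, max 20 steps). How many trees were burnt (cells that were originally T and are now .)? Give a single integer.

Step 1: +6 fires, +2 burnt (F count now 6)
Step 2: +6 fires, +6 burnt (F count now 6)
Step 3: +3 fires, +6 burnt (F count now 3)
Step 4: +4 fires, +3 burnt (F count now 4)
Step 5: +2 fires, +4 burnt (F count now 2)
Step 6: +0 fires, +2 burnt (F count now 0)
Fire out after step 6
Initially T: 23, now '.': 28
Total burnt (originally-T cells now '.'): 21

Answer: 21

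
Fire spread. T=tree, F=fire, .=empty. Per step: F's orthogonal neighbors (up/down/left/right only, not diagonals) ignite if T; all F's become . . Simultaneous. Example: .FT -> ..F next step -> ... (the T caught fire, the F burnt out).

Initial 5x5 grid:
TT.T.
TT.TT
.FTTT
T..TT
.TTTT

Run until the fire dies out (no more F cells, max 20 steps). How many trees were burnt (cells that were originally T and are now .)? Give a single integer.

Step 1: +2 fires, +1 burnt (F count now 2)
Step 2: +3 fires, +2 burnt (F count now 3)
Step 3: +4 fires, +3 burnt (F count now 4)
Step 4: +4 fires, +4 burnt (F count now 4)
Step 5: +2 fires, +4 burnt (F count now 2)
Step 6: +1 fires, +2 burnt (F count now 1)
Step 7: +0 fires, +1 burnt (F count now 0)
Fire out after step 7
Initially T: 17, now '.': 24
Total burnt (originally-T cells now '.'): 16

Answer: 16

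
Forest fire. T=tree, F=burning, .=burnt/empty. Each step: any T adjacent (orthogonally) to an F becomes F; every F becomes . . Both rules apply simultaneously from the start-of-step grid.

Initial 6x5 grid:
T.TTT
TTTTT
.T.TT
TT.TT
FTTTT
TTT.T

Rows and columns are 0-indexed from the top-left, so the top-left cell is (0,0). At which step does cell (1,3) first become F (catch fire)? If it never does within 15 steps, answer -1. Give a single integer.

Step 1: cell (1,3)='T' (+3 fires, +1 burnt)
Step 2: cell (1,3)='T' (+3 fires, +3 burnt)
Step 3: cell (1,3)='T' (+3 fires, +3 burnt)
Step 4: cell (1,3)='T' (+3 fires, +3 burnt)
Step 5: cell (1,3)='T' (+5 fires, +3 burnt)
Step 6: cell (1,3)='F' (+4 fires, +5 burnt)
  -> target ignites at step 6
Step 7: cell (1,3)='.' (+2 fires, +4 burnt)
Step 8: cell (1,3)='.' (+1 fires, +2 burnt)
Step 9: cell (1,3)='.' (+0 fires, +1 burnt)
  fire out at step 9

6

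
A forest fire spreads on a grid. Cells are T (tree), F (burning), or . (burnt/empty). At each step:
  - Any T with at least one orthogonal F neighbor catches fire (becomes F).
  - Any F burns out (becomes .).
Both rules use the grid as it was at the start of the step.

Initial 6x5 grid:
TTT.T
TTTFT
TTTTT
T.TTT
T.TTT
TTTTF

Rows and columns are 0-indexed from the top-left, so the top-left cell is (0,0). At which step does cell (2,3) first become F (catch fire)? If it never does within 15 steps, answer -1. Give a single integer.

Step 1: cell (2,3)='F' (+5 fires, +2 burnt)
  -> target ignites at step 1
Step 2: cell (2,3)='.' (+9 fires, +5 burnt)
Step 3: cell (2,3)='.' (+6 fires, +9 burnt)
Step 4: cell (2,3)='.' (+3 fires, +6 burnt)
Step 5: cell (2,3)='.' (+2 fires, +3 burnt)
Step 6: cell (2,3)='.' (+0 fires, +2 burnt)
  fire out at step 6

1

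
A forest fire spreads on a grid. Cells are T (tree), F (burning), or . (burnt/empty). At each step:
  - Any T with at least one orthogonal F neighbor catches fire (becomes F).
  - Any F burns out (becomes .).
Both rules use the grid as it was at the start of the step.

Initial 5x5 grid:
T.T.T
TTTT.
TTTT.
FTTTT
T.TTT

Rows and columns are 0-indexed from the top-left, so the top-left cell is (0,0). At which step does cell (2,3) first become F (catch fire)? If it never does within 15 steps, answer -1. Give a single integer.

Step 1: cell (2,3)='T' (+3 fires, +1 burnt)
Step 2: cell (2,3)='T' (+3 fires, +3 burnt)
Step 3: cell (2,3)='T' (+5 fires, +3 burnt)
Step 4: cell (2,3)='F' (+4 fires, +5 burnt)
  -> target ignites at step 4
Step 5: cell (2,3)='.' (+3 fires, +4 burnt)
Step 6: cell (2,3)='.' (+0 fires, +3 burnt)
  fire out at step 6

4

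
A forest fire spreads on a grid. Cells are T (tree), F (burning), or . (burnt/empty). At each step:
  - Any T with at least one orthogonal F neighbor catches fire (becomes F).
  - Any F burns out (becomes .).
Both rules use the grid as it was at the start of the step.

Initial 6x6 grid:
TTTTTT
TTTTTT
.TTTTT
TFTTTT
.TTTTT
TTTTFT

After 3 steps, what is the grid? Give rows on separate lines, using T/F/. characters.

Step 1: 7 trees catch fire, 2 burn out
  TTTTTT
  TTTTTT
  .FTTTT
  F.FTTT
  .FTTFT
  TTTF.F
Step 2: 9 trees catch fire, 7 burn out
  TTTTTT
  TFTTTT
  ..FTTT
  ...FFT
  ..FF.F
  TFF...
Step 3: 7 trees catch fire, 9 burn out
  TFTTTT
  F.FTTT
  ...FFT
  .....F
  ......
  F.....

TFTTTT
F.FTTT
...FFT
.....F
......
F.....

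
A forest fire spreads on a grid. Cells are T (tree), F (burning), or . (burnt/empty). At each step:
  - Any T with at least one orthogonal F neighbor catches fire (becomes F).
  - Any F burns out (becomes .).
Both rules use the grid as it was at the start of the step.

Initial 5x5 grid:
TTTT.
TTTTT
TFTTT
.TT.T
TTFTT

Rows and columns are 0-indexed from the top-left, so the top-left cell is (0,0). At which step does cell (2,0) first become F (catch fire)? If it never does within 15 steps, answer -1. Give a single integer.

Step 1: cell (2,0)='F' (+7 fires, +2 burnt)
  -> target ignites at step 1
Step 2: cell (2,0)='.' (+6 fires, +7 burnt)
Step 3: cell (2,0)='.' (+5 fires, +6 burnt)
Step 4: cell (2,0)='.' (+2 fires, +5 burnt)
Step 5: cell (2,0)='.' (+0 fires, +2 burnt)
  fire out at step 5

1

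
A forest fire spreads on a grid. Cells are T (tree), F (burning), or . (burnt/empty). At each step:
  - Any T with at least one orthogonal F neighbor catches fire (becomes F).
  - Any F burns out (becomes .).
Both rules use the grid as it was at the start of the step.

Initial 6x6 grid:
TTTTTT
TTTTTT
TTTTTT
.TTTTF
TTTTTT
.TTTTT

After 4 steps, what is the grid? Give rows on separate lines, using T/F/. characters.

Step 1: 3 trees catch fire, 1 burn out
  TTTTTT
  TTTTTT
  TTTTTF
  .TTTF.
  TTTTTF
  .TTTTT
Step 2: 5 trees catch fire, 3 burn out
  TTTTTT
  TTTTTF
  TTTTF.
  .TTF..
  TTTTF.
  .TTTTF
Step 3: 6 trees catch fire, 5 burn out
  TTTTTF
  TTTTF.
  TTTF..
  .TF...
  TTTF..
  .TTTF.
Step 4: 6 trees catch fire, 6 burn out
  TTTTF.
  TTTF..
  TTF...
  .F....
  TTF...
  .TTF..

TTTTF.
TTTF..
TTF...
.F....
TTF...
.TTF..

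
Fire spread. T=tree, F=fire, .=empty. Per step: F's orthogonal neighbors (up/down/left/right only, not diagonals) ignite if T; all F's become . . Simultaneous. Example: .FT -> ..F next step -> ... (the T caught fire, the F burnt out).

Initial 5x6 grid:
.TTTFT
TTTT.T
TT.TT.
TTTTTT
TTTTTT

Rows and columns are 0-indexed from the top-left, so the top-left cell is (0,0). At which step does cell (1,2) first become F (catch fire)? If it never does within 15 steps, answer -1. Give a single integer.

Step 1: cell (1,2)='T' (+2 fires, +1 burnt)
Step 2: cell (1,2)='T' (+3 fires, +2 burnt)
Step 3: cell (1,2)='F' (+3 fires, +3 burnt)
  -> target ignites at step 3
Step 4: cell (1,2)='.' (+3 fires, +3 burnt)
Step 5: cell (1,2)='.' (+5 fires, +3 burnt)
Step 6: cell (1,2)='.' (+5 fires, +5 burnt)
Step 7: cell (1,2)='.' (+3 fires, +5 burnt)
Step 8: cell (1,2)='.' (+1 fires, +3 burnt)
Step 9: cell (1,2)='.' (+0 fires, +1 burnt)
  fire out at step 9

3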